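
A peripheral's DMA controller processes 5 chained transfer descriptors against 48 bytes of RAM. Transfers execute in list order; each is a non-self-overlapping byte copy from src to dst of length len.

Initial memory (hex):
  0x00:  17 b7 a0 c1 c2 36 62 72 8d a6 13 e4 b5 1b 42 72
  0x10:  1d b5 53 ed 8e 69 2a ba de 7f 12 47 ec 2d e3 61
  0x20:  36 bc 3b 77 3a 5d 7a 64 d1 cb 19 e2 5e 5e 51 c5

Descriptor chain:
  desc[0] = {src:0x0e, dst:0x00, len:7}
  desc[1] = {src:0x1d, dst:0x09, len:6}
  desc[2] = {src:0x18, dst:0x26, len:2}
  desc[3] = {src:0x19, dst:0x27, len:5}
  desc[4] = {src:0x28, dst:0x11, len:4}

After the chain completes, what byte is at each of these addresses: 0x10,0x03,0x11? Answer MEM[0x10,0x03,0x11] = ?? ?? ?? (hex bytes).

D0: mem[0x00..0x06] <- [42 72 1d b5 53 ed 8e]
D1: mem[0x09..0x0e] <- [2d e3 61 36 bc 3b]
D2: mem[0x26..0x27] <- [de 7f]
D3: mem[0x27..0x2b] <- [7f 12 47 ec 2d]
D4: mem[0x11..0x14] <- [12 47 ec 2d]
query mem[0x10]=0x1d, mem[0x03]=0xb5, mem[0x11]=0x12

MEM[0x10,0x03,0x11] = 1d b5 12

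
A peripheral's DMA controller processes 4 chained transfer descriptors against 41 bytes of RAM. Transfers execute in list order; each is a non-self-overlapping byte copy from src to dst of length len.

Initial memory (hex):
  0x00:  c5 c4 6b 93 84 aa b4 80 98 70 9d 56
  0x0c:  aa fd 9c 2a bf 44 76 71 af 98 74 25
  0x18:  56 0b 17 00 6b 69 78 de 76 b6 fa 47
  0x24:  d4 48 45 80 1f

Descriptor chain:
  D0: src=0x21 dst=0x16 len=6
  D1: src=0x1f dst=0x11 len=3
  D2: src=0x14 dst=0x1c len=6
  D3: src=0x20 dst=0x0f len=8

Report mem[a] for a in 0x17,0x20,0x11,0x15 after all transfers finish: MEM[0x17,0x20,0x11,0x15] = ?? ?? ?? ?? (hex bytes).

MEM[0x17,0x20,0x11,0x15] = fa 47 fa 45

[0] 0x21->0x16 len=6 : b6 fa 47 d4 48 45
[1] 0x1f->0x11 len=3 : de 76 b6
[2] 0x14->0x1c len=6 : af 98 b6 fa 47 d4
[3] 0x20->0x0f len=8 : 47 d4 fa 47 d4 48 45 80
query mem[0x17]=0xfa, mem[0x20]=0x47, mem[0x11]=0xfa, mem[0x15]=0x45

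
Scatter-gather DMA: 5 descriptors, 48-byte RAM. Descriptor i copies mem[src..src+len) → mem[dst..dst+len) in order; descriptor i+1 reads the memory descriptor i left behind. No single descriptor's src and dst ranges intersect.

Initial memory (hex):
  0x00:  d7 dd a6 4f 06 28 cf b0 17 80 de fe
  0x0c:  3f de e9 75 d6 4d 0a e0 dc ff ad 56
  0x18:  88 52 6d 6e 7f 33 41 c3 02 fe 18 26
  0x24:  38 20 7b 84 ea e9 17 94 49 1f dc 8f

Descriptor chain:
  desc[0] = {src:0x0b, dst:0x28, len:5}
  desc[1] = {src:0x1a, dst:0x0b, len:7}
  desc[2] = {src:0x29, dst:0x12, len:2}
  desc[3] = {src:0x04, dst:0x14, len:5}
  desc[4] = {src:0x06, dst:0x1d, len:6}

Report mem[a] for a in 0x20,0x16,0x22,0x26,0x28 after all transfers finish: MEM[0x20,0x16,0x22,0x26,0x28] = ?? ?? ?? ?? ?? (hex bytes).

MEM[0x20,0x16,0x22,0x26,0x28] = 80 cf 6d 7b fe

  after D0: wrote 5B at 0x28 = fe3fdee975
  after D1: wrote 7B at 0x0b = 6d6e7f3341c302
  after D2: wrote 2B at 0x12 = 3fde
  after D3: wrote 5B at 0x14 = 0628cfb017
  after D4: wrote 6B at 0x1d = cfb01780de6d
query mem[0x20]=0x80, mem[0x16]=0xcf, mem[0x22]=0x6d, mem[0x26]=0x7b, mem[0x28]=0xfe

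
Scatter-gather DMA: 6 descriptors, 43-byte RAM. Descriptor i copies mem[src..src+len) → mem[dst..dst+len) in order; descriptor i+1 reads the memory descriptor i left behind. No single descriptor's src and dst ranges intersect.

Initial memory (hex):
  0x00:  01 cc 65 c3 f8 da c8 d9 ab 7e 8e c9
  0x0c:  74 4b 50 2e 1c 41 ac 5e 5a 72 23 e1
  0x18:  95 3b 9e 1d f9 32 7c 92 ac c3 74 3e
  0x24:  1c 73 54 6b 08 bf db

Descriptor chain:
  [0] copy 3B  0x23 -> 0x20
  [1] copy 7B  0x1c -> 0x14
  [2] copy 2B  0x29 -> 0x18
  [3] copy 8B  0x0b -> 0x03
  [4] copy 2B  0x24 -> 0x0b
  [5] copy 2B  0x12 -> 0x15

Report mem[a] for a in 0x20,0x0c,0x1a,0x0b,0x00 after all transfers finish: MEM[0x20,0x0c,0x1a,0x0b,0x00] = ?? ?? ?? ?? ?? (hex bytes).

MEM[0x20,0x0c,0x1a,0x0b,0x00] = 3e 73 73 1c 01

#0 dst[0x20+3] := {0x3e,0x1c,0x73}
#1 dst[0x14+7] := {0xf9,0x32,0x7c,0x92,0x3e,0x1c,0x73}
#2 dst[0x18+2] := {0xbf,0xdb}
#3 dst[0x03+8] := {0xc9,0x74,0x4b,0x50,0x2e,0x1c,0x41,0xac}
#4 dst[0x0b+2] := {0x1c,0x73}
#5 dst[0x15+2] := {0xac,0x5e}
query mem[0x20]=0x3e, mem[0x0c]=0x73, mem[0x1a]=0x73, mem[0x0b]=0x1c, mem[0x00]=0x01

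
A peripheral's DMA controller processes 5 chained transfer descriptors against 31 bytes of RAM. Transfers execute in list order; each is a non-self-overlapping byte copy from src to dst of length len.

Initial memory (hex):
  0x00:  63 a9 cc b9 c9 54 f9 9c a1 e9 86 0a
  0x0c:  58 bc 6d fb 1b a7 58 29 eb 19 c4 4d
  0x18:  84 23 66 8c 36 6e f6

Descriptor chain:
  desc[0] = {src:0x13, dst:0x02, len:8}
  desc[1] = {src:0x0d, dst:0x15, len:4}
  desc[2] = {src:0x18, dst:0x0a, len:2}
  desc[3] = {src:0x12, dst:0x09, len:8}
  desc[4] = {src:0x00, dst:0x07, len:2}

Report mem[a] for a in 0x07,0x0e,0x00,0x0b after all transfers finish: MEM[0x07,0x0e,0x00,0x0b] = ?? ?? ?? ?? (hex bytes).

#0 dst[0x02+8] := {0x29,0xeb,0x19,0xc4,0x4d,0x84,0x23,0x66}
#1 dst[0x15+4] := {0xbc,0x6d,0xfb,0x1b}
#2 dst[0x0a+2] := {0x1b,0x23}
#3 dst[0x09+8] := {0x58,0x29,0xeb,0xbc,0x6d,0xfb,0x1b,0x23}
#4 dst[0x07+2] := {0x63,0xa9}
query mem[0x07]=0x63, mem[0x0e]=0xfb, mem[0x00]=0x63, mem[0x0b]=0xeb

MEM[0x07,0x0e,0x00,0x0b] = 63 fb 63 eb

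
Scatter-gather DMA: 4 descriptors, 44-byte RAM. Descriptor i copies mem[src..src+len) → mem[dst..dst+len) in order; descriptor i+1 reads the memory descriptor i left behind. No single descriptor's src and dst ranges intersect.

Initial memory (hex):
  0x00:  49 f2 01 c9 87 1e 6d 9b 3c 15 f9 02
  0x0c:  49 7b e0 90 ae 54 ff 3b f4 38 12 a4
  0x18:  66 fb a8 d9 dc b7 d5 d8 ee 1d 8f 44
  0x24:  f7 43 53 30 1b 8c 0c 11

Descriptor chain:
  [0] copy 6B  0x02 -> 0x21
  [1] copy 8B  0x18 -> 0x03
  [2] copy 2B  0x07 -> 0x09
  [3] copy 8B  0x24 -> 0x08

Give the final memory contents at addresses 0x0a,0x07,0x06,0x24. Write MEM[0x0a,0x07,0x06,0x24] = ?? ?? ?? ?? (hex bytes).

D0: mem[0x21..0x26] <- [01 c9 87 1e 6d 9b]
D1: mem[0x03..0x0a] <- [66 fb a8 d9 dc b7 d5 d8]
D2: mem[0x09..0x0a] <- [dc b7]
D3: mem[0x08..0x0f] <- [1e 6d 9b 30 1b 8c 0c 11]
query mem[0x0a]=0x9b, mem[0x07]=0xdc, mem[0x06]=0xd9, mem[0x24]=0x1e

MEM[0x0a,0x07,0x06,0x24] = 9b dc d9 1e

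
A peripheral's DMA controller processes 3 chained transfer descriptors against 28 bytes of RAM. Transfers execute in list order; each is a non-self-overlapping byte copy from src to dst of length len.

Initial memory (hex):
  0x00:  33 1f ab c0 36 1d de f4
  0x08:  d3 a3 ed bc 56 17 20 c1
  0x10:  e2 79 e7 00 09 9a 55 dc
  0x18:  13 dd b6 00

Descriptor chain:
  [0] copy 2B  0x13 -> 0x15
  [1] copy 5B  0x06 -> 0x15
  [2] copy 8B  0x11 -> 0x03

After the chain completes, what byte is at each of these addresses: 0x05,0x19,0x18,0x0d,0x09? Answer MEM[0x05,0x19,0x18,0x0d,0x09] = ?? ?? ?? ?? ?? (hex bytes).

#0 dst[0x15+2] := {0x00,0x09}
#1 dst[0x15+5] := {0xde,0xf4,0xd3,0xa3,0xed}
#2 dst[0x03+8] := {0x79,0xe7,0x00,0x09,0xde,0xf4,0xd3,0xa3}
query mem[0x05]=0x00, mem[0x19]=0xed, mem[0x18]=0xa3, mem[0x0d]=0x17, mem[0x09]=0xd3

MEM[0x05,0x19,0x18,0x0d,0x09] = 00 ed a3 17 d3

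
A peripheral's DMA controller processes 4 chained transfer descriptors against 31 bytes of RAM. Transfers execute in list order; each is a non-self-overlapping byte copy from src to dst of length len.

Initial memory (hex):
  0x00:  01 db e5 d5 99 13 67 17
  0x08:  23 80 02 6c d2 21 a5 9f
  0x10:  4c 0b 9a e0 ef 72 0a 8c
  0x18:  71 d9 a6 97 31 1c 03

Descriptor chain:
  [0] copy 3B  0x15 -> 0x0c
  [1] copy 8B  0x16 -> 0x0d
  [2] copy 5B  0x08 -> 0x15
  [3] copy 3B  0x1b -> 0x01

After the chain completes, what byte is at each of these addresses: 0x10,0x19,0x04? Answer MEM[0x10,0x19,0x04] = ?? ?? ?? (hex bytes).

MEM[0x10,0x19,0x04] = d9 72 99

[0] 0x15->0x0c len=3 : 72 0a 8c
[1] 0x16->0x0d len=8 : 0a 8c 71 d9 a6 97 31 1c
[2] 0x08->0x15 len=5 : 23 80 02 6c 72
[3] 0x1b->0x01 len=3 : 97 31 1c
query mem[0x10]=0xd9, mem[0x19]=0x72, mem[0x04]=0x99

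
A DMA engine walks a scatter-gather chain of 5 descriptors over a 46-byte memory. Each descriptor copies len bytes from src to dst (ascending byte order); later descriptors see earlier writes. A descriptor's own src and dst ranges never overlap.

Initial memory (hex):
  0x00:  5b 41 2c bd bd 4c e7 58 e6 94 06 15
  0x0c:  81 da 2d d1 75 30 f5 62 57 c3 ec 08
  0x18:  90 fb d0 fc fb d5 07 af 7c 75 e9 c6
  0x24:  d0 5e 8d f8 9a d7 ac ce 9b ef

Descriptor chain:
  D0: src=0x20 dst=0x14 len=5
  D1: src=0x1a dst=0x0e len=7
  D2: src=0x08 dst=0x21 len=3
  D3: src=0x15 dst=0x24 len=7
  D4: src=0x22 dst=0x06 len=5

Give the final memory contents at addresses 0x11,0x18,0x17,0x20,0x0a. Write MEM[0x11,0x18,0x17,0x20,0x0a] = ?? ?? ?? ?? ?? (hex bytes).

[0] 0x20->0x14 len=5 : 7c 75 e9 c6 d0
[1] 0x1a->0x0e len=7 : d0 fc fb d5 07 af 7c
[2] 0x08->0x21 len=3 : e6 94 06
[3] 0x15->0x24 len=7 : 75 e9 c6 d0 fb d0 fc
[4] 0x22->0x06 len=5 : 94 06 75 e9 c6
query mem[0x11]=0xd5, mem[0x18]=0xd0, mem[0x17]=0xc6, mem[0x20]=0x7c, mem[0x0a]=0xc6

MEM[0x11,0x18,0x17,0x20,0x0a] = d5 d0 c6 7c c6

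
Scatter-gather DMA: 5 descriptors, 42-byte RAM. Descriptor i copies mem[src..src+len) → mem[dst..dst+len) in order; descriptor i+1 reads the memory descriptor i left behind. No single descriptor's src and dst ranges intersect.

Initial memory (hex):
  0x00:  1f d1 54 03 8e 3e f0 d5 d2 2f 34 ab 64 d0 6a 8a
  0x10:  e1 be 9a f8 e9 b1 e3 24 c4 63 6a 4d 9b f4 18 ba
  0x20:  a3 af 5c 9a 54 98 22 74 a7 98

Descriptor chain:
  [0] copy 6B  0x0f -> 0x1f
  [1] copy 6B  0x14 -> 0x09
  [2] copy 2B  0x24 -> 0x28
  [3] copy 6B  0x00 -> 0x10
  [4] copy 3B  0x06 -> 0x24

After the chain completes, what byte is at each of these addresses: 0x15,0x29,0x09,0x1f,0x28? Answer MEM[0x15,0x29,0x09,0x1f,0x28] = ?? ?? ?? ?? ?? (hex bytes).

MEM[0x15,0x29,0x09,0x1f,0x28] = 3e 98 e9 8a e9

#0 dst[0x1f+6] := {0x8a,0xe1,0xbe,0x9a,0xf8,0xe9}
#1 dst[0x09+6] := {0xe9,0xb1,0xe3,0x24,0xc4,0x63}
#2 dst[0x28+2] := {0xe9,0x98}
#3 dst[0x10+6] := {0x1f,0xd1,0x54,0x03,0x8e,0x3e}
#4 dst[0x24+3] := {0xf0,0xd5,0xd2}
query mem[0x15]=0x3e, mem[0x29]=0x98, mem[0x09]=0xe9, mem[0x1f]=0x8a, mem[0x28]=0xe9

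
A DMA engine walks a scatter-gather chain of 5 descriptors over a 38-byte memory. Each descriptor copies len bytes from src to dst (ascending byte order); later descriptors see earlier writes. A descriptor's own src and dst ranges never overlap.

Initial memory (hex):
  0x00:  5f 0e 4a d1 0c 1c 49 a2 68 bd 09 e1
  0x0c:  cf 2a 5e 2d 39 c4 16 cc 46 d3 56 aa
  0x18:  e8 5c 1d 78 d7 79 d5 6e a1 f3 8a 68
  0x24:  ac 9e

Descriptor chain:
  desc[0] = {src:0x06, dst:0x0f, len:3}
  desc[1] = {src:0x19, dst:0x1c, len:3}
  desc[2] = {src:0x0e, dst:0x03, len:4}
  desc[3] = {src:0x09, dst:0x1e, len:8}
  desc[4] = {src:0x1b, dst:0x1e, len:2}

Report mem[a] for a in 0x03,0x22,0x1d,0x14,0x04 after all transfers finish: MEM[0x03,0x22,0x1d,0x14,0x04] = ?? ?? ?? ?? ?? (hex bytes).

D0: mem[0x0f..0x11] <- [49 a2 68]
D1: mem[0x1c..0x1e] <- [5c 1d 78]
D2: mem[0x03..0x06] <- [5e 49 a2 68]
D3: mem[0x1e..0x25] <- [bd 09 e1 cf 2a 5e 49 a2]
D4: mem[0x1e..0x1f] <- [78 5c]
query mem[0x03]=0x5e, mem[0x22]=0x2a, mem[0x1d]=0x1d, mem[0x14]=0x46, mem[0x04]=0x49

MEM[0x03,0x22,0x1d,0x14,0x04] = 5e 2a 1d 46 49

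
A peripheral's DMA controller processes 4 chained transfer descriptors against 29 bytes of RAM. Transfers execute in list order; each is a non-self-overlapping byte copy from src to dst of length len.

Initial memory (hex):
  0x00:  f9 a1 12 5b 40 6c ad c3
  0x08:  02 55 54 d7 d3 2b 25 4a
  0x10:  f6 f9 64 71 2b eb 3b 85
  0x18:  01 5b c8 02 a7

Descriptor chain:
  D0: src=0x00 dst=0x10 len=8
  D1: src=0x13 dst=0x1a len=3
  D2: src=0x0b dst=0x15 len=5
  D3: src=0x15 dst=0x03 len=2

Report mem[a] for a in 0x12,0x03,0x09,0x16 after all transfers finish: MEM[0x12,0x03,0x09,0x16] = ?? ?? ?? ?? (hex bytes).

D0: mem[0x10..0x17] <- [f9 a1 12 5b 40 6c ad c3]
D1: mem[0x1a..0x1c] <- [5b 40 6c]
D2: mem[0x15..0x19] <- [d7 d3 2b 25 4a]
D3: mem[0x03..0x04] <- [d7 d3]
query mem[0x12]=0x12, mem[0x03]=0xd7, mem[0x09]=0x55, mem[0x16]=0xd3

MEM[0x12,0x03,0x09,0x16] = 12 d7 55 d3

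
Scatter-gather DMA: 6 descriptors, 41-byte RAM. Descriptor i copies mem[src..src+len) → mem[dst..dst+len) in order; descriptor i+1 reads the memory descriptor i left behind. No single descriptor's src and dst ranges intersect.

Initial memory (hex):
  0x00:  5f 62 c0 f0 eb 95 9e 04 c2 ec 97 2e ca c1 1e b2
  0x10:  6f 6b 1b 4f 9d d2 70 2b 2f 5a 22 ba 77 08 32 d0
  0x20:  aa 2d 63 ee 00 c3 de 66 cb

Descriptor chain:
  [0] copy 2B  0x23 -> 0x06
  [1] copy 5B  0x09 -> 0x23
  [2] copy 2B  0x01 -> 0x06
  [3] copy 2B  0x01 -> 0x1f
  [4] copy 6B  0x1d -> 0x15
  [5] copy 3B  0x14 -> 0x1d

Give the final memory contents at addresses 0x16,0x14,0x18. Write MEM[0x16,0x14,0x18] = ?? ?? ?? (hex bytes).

MEM[0x16,0x14,0x18] = 32 9d c0

[0] 0x23->0x06 len=2 : ee 00
[1] 0x09->0x23 len=5 : ec 97 2e ca c1
[2] 0x01->0x06 len=2 : 62 c0
[3] 0x01->0x1f len=2 : 62 c0
[4] 0x1d->0x15 len=6 : 08 32 62 c0 2d 63
[5] 0x14->0x1d len=3 : 9d 08 32
query mem[0x16]=0x32, mem[0x14]=0x9d, mem[0x18]=0xc0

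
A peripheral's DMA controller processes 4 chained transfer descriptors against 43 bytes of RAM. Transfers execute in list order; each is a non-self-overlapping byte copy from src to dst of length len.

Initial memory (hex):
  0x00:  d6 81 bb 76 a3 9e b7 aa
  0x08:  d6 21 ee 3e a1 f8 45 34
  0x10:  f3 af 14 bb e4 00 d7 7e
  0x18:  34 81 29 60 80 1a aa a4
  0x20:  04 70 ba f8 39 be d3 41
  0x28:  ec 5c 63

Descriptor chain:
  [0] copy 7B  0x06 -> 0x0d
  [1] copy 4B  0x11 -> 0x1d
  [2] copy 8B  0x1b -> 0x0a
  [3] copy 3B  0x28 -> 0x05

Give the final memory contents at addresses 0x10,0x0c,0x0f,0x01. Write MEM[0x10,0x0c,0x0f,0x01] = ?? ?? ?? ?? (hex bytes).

[0] 0x06->0x0d len=7 : b7 aa d6 21 ee 3e a1
[1] 0x11->0x1d len=4 : ee 3e a1 e4
[2] 0x1b->0x0a len=8 : 60 80 ee 3e a1 e4 70 ba
[3] 0x28->0x05 len=3 : ec 5c 63
query mem[0x10]=0x70, mem[0x0c]=0xee, mem[0x0f]=0xe4, mem[0x01]=0x81

MEM[0x10,0x0c,0x0f,0x01] = 70 ee e4 81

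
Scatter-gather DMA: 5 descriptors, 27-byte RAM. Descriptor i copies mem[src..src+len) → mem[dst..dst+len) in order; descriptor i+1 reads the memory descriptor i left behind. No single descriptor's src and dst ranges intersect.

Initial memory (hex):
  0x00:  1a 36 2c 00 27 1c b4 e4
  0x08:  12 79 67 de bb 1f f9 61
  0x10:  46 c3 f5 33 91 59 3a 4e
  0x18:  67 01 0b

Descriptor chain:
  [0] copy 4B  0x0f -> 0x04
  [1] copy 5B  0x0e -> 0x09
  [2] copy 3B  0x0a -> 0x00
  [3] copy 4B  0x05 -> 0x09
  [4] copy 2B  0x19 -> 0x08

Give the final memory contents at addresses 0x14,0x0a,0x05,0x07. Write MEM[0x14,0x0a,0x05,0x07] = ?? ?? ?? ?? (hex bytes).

[0] 0x0f->0x04 len=4 : 61 46 c3 f5
[1] 0x0e->0x09 len=5 : f9 61 46 c3 f5
[2] 0x0a->0x00 len=3 : 61 46 c3
[3] 0x05->0x09 len=4 : 46 c3 f5 12
[4] 0x19->0x08 len=2 : 01 0b
query mem[0x14]=0x91, mem[0x0a]=0xc3, mem[0x05]=0x46, mem[0x07]=0xf5

MEM[0x14,0x0a,0x05,0x07] = 91 c3 46 f5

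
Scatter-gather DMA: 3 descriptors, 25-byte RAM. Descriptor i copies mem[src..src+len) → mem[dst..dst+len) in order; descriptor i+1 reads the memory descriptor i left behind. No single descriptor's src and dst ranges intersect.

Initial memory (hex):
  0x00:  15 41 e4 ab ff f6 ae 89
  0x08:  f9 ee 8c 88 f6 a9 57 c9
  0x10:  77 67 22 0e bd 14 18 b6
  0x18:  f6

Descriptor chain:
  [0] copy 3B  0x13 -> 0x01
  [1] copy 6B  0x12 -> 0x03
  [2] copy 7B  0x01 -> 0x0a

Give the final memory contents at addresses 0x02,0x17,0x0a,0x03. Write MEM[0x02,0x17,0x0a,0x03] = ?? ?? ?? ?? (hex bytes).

[0] 0x13->0x01 len=3 : 0e bd 14
[1] 0x12->0x03 len=6 : 22 0e bd 14 18 b6
[2] 0x01->0x0a len=7 : 0e bd 22 0e bd 14 18
query mem[0x02]=0xbd, mem[0x17]=0xb6, mem[0x0a]=0x0e, mem[0x03]=0x22

MEM[0x02,0x17,0x0a,0x03] = bd b6 0e 22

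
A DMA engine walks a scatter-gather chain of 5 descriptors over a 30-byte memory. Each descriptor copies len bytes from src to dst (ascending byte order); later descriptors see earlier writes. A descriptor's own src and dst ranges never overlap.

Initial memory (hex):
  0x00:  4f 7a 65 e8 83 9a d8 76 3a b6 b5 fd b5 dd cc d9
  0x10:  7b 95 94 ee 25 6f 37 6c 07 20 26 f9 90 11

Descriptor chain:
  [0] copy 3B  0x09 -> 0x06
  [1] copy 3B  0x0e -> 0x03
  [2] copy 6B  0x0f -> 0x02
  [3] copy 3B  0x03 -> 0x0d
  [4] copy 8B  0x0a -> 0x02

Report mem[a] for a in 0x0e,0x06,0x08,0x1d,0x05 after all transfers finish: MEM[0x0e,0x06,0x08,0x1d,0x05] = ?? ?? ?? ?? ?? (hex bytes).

  after D0: wrote 3B at 0x06 = b6b5fd
  after D1: wrote 3B at 0x03 = ccd97b
  after D2: wrote 6B at 0x02 = d97b9594ee25
  after D3: wrote 3B at 0x0d = 7b9594
  after D4: wrote 8B at 0x02 = b5fdb57b95947b95
query mem[0x0e]=0x95, mem[0x06]=0x95, mem[0x08]=0x7b, mem[0x1d]=0x11, mem[0x05]=0x7b

MEM[0x0e,0x06,0x08,0x1d,0x05] = 95 95 7b 11 7b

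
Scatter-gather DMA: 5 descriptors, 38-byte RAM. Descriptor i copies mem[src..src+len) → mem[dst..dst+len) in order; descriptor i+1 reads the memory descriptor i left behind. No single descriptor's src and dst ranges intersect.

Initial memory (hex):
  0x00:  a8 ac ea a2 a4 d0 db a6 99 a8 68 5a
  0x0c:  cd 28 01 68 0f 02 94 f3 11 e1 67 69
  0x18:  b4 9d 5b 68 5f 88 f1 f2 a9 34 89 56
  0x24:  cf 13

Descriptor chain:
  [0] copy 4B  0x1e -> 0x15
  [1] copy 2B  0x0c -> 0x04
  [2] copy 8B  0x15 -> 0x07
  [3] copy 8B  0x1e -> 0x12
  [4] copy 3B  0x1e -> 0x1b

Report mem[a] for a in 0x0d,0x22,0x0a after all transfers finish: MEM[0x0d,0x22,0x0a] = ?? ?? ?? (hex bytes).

MEM[0x0d,0x22,0x0a] = 68 89 34

D0: mem[0x15..0x18] <- [f1 f2 a9 34]
D1: mem[0x04..0x05] <- [cd 28]
D2: mem[0x07..0x0e] <- [f1 f2 a9 34 9d 5b 68 5f]
D3: mem[0x12..0x19] <- [f1 f2 a9 34 89 56 cf 13]
D4: mem[0x1b..0x1d] <- [f1 f2 a9]
query mem[0x0d]=0x68, mem[0x22]=0x89, mem[0x0a]=0x34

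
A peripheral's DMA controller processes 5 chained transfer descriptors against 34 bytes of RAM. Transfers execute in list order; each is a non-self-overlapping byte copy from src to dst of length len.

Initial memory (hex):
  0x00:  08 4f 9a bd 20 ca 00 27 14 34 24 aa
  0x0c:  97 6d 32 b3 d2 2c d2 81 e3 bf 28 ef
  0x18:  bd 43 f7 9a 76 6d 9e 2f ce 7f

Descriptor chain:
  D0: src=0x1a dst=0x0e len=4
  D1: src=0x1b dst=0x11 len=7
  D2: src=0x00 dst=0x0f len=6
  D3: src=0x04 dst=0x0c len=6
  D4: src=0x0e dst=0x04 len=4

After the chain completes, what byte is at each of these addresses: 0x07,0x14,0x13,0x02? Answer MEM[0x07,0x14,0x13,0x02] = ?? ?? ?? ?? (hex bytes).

MEM[0x07,0x14,0x13,0x02] = 34 ca 20 9a

#0 dst[0x0e+4] := {0xf7,0x9a,0x76,0x6d}
#1 dst[0x11+7] := {0x9a,0x76,0x6d,0x9e,0x2f,0xce,0x7f}
#2 dst[0x0f+6] := {0x08,0x4f,0x9a,0xbd,0x20,0xca}
#3 dst[0x0c+6] := {0x20,0xca,0x00,0x27,0x14,0x34}
#4 dst[0x04+4] := {0x00,0x27,0x14,0x34}
query mem[0x07]=0x34, mem[0x14]=0xca, mem[0x13]=0x20, mem[0x02]=0x9a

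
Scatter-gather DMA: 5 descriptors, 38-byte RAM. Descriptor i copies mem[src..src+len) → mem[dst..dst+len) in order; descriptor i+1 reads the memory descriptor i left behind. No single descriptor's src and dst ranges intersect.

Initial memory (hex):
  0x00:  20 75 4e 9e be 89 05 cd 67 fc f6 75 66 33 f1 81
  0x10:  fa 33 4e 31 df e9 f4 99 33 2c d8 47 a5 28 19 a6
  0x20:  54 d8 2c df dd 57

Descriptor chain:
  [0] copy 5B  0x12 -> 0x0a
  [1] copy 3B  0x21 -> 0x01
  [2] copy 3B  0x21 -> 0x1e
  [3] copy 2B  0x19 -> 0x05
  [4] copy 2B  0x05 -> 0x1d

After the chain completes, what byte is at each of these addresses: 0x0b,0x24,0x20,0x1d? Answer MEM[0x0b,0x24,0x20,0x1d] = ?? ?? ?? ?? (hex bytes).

D0: mem[0x0a..0x0e] <- [4e 31 df e9 f4]
D1: mem[0x01..0x03] <- [d8 2c df]
D2: mem[0x1e..0x20] <- [d8 2c df]
D3: mem[0x05..0x06] <- [2c d8]
D4: mem[0x1d..0x1e] <- [2c d8]
query mem[0x0b]=0x31, mem[0x24]=0xdd, mem[0x20]=0xdf, mem[0x1d]=0x2c

MEM[0x0b,0x24,0x20,0x1d] = 31 dd df 2c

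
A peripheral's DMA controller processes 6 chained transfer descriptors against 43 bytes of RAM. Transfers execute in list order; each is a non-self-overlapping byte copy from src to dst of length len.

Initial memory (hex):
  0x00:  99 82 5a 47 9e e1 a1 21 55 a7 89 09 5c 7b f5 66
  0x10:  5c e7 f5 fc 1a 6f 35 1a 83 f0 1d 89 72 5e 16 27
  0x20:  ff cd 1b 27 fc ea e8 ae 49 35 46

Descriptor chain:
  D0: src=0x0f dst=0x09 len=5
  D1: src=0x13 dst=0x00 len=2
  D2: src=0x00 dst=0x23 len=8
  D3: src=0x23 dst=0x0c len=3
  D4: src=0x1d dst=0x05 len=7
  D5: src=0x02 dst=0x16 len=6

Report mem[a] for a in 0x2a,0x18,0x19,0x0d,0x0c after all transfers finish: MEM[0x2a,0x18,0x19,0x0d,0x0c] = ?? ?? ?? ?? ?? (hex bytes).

MEM[0x2a,0x18,0x19,0x0d,0x0c] = 21 9e 5e 1a fc

D0: mem[0x09..0x0d] <- [66 5c e7 f5 fc]
D1: mem[0x00..0x01] <- [fc 1a]
D2: mem[0x23..0x2a] <- [fc 1a 5a 47 9e e1 a1 21]
D3: mem[0x0c..0x0e] <- [fc 1a 5a]
D4: mem[0x05..0x0b] <- [5e 16 27 ff cd 1b fc]
D5: mem[0x16..0x1b] <- [5a 47 9e 5e 16 27]
query mem[0x2a]=0x21, mem[0x18]=0x9e, mem[0x19]=0x5e, mem[0x0d]=0x1a, mem[0x0c]=0xfc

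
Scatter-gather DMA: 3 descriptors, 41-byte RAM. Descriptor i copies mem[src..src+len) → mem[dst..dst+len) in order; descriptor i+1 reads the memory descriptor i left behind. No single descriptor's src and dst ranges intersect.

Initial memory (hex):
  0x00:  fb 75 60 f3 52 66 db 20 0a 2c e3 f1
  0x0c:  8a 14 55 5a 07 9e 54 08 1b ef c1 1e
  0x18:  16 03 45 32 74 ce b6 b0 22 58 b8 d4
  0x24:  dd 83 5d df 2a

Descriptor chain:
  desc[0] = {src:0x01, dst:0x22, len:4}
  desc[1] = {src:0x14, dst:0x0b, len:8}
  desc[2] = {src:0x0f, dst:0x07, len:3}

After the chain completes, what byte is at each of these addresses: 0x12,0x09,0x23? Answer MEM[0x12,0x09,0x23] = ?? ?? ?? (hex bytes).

MEM[0x12,0x09,0x23] = 32 45 60

D0: mem[0x22..0x25] <- [75 60 f3 52]
D1: mem[0x0b..0x12] <- [1b ef c1 1e 16 03 45 32]
D2: mem[0x07..0x09] <- [16 03 45]
query mem[0x12]=0x32, mem[0x09]=0x45, mem[0x23]=0x60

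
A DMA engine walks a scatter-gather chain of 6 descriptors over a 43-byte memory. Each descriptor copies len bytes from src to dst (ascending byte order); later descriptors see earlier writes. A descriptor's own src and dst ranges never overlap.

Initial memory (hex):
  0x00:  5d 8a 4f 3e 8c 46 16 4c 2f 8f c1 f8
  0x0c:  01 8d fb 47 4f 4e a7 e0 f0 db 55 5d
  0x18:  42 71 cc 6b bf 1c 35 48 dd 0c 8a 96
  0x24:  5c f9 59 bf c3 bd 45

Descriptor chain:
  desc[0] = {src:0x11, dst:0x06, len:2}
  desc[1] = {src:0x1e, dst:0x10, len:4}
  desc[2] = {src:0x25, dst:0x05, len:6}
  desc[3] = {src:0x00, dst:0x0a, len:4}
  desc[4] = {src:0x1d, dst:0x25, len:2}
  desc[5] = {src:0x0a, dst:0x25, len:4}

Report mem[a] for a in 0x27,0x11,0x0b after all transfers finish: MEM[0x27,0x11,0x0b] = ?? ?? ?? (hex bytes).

MEM[0x27,0x11,0x0b] = 4f 48 8a

D0: mem[0x06..0x07] <- [4e a7]
D1: mem[0x10..0x13] <- [35 48 dd 0c]
D2: mem[0x05..0x0a] <- [f9 59 bf c3 bd 45]
D3: mem[0x0a..0x0d] <- [5d 8a 4f 3e]
D4: mem[0x25..0x26] <- [1c 35]
D5: mem[0x25..0x28] <- [5d 8a 4f 3e]
query mem[0x27]=0x4f, mem[0x11]=0x48, mem[0x0b]=0x8a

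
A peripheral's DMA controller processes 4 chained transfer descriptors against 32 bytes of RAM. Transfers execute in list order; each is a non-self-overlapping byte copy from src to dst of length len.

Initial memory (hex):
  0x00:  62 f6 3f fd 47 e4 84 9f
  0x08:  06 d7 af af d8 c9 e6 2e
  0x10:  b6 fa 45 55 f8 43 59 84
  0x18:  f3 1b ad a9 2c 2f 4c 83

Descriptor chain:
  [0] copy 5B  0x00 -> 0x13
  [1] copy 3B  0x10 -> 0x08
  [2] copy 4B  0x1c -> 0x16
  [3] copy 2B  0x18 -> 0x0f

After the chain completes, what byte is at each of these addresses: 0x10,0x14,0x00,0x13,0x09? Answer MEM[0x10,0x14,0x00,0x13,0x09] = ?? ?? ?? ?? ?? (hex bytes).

MEM[0x10,0x14,0x00,0x13,0x09] = 83 f6 62 62 fa

D0: mem[0x13..0x17] <- [62 f6 3f fd 47]
D1: mem[0x08..0x0a] <- [b6 fa 45]
D2: mem[0x16..0x19] <- [2c 2f 4c 83]
D3: mem[0x0f..0x10] <- [4c 83]
query mem[0x10]=0x83, mem[0x14]=0xf6, mem[0x00]=0x62, mem[0x13]=0x62, mem[0x09]=0xfa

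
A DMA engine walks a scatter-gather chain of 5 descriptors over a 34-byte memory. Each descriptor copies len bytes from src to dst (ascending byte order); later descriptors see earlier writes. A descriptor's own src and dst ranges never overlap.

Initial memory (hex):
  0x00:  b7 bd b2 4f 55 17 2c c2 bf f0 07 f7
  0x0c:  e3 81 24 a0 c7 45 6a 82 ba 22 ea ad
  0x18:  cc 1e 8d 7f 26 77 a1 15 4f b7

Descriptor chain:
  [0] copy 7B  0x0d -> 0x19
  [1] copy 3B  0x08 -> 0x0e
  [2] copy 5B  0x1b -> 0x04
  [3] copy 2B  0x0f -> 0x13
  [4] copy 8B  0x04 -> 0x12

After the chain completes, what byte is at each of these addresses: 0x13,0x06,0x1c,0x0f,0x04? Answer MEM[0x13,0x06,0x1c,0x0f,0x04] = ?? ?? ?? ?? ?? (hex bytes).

MEM[0x13,0x06,0x1c,0x0f,0x04] = c7 45 c7 f0 a0

D0: mem[0x19..0x1f] <- [81 24 a0 c7 45 6a 82]
D1: mem[0x0e..0x10] <- [bf f0 07]
D2: mem[0x04..0x08] <- [a0 c7 45 6a 82]
D3: mem[0x13..0x14] <- [f0 07]
D4: mem[0x12..0x19] <- [a0 c7 45 6a 82 f0 07 f7]
query mem[0x13]=0xc7, mem[0x06]=0x45, mem[0x1c]=0xc7, mem[0x0f]=0xf0, mem[0x04]=0xa0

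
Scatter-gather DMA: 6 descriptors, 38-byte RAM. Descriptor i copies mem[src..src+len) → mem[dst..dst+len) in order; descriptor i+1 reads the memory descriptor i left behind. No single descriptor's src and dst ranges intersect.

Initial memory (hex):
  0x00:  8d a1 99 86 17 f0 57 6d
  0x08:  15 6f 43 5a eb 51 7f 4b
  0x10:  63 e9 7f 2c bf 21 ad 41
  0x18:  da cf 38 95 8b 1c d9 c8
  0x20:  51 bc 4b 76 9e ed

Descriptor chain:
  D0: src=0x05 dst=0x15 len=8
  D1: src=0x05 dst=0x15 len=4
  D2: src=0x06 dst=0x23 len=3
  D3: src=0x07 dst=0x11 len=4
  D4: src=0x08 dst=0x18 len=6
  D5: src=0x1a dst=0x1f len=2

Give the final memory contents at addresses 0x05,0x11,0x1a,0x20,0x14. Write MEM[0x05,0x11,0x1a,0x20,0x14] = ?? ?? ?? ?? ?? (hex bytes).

MEM[0x05,0x11,0x1a,0x20,0x14] = f0 6d 43 5a 43

[0] 0x05->0x15 len=8 : f0 57 6d 15 6f 43 5a eb
[1] 0x05->0x15 len=4 : f0 57 6d 15
[2] 0x06->0x23 len=3 : 57 6d 15
[3] 0x07->0x11 len=4 : 6d 15 6f 43
[4] 0x08->0x18 len=6 : 15 6f 43 5a eb 51
[5] 0x1a->0x1f len=2 : 43 5a
query mem[0x05]=0xf0, mem[0x11]=0x6d, mem[0x1a]=0x43, mem[0x20]=0x5a, mem[0x14]=0x43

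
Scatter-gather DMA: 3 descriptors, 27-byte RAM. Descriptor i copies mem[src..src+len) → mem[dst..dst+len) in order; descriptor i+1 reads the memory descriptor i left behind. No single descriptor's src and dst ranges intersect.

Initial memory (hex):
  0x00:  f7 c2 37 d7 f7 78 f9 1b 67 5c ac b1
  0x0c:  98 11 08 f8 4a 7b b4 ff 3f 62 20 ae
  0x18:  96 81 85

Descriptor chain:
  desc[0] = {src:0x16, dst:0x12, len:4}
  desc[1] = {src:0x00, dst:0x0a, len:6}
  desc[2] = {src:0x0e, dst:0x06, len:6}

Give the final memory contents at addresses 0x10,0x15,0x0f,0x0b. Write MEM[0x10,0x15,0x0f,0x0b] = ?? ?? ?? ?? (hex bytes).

MEM[0x10,0x15,0x0f,0x0b] = 4a 81 78 ae

  after D0: wrote 4B at 0x12 = 20ae9681
  after D1: wrote 6B at 0x0a = f7c237d7f778
  after D2: wrote 6B at 0x06 = f7784a7b20ae
query mem[0x10]=0x4a, mem[0x15]=0x81, mem[0x0f]=0x78, mem[0x0b]=0xae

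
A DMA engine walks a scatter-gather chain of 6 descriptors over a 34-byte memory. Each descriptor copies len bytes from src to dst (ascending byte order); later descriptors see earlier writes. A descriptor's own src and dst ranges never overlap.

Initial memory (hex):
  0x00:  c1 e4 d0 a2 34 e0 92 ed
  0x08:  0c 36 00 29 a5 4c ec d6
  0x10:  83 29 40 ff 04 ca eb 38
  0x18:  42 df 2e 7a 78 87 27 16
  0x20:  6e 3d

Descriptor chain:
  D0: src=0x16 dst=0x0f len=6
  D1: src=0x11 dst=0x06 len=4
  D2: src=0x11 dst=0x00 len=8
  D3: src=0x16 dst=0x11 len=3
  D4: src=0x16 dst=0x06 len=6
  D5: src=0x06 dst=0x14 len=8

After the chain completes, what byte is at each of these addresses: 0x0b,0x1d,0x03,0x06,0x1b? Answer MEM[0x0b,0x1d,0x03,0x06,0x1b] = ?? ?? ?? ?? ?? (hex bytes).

MEM[0x0b,0x1d,0x03,0x06,0x1b] = 7a 87 7a eb 4c

D0: mem[0x0f..0x14] <- [eb 38 42 df 2e 7a]
D1: mem[0x06..0x09] <- [42 df 2e 7a]
D2: mem[0x00..0x07] <- [42 df 2e 7a ca eb 38 42]
D3: mem[0x11..0x13] <- [eb 38 42]
D4: mem[0x06..0x0b] <- [eb 38 42 df 2e 7a]
D5: mem[0x14..0x1b] <- [eb 38 42 df 2e 7a a5 4c]
query mem[0x0b]=0x7a, mem[0x1d]=0x87, mem[0x03]=0x7a, mem[0x06]=0xeb, mem[0x1b]=0x4c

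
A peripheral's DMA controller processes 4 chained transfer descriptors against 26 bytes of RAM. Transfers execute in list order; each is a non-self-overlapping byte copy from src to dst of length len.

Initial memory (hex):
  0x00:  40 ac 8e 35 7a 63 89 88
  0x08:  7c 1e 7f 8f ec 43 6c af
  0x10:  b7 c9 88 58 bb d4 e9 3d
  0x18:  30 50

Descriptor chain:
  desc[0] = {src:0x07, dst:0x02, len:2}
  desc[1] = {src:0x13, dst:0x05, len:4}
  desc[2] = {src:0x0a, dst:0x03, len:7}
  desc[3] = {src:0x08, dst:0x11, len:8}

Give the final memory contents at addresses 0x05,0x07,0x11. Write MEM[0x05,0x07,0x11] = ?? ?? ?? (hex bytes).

  after D0: wrote 2B at 0x02 = 887c
  after D1: wrote 4B at 0x05 = 58bbd4e9
  after D2: wrote 7B at 0x03 = 7f8fec436cafb7
  after D3: wrote 8B at 0x11 = afb77f8fec436caf
query mem[0x05]=0xec, mem[0x07]=0x6c, mem[0x11]=0xaf

MEM[0x05,0x07,0x11] = ec 6c af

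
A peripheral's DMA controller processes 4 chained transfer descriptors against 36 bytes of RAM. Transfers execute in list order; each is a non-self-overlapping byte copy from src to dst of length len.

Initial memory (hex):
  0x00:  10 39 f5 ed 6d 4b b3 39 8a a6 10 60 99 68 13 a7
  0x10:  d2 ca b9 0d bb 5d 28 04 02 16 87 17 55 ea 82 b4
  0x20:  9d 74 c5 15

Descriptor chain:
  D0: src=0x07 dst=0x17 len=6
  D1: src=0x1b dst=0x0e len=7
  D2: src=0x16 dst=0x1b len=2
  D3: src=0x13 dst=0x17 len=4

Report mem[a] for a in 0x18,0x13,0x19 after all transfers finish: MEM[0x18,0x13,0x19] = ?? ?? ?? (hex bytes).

MEM[0x18,0x13,0x19] = 74 9d 5d

  after D0: wrote 6B at 0x17 = 398aa6106099
  after D1: wrote 7B at 0x0e = 6099ea82b49d74
  after D2: wrote 2B at 0x1b = 2839
  after D3: wrote 4B at 0x17 = 9d745d28
query mem[0x18]=0x74, mem[0x13]=0x9d, mem[0x19]=0x5d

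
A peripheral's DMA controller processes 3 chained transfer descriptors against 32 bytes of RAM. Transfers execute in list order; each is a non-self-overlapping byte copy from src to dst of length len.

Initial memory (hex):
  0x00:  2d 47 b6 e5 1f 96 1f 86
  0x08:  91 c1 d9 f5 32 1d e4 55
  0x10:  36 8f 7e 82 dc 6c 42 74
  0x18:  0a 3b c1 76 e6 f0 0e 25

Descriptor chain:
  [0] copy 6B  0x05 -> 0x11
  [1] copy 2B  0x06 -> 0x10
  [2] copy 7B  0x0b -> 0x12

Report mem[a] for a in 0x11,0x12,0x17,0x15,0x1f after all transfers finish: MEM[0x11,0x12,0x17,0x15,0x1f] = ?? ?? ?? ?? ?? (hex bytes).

MEM[0x11,0x12,0x17,0x15,0x1f] = 86 f5 1f e4 25

D0: mem[0x11..0x16] <- [96 1f 86 91 c1 d9]
D1: mem[0x10..0x11] <- [1f 86]
D2: mem[0x12..0x18] <- [f5 32 1d e4 55 1f 86]
query mem[0x11]=0x86, mem[0x12]=0xf5, mem[0x17]=0x1f, mem[0x15]=0xe4, mem[0x1f]=0x25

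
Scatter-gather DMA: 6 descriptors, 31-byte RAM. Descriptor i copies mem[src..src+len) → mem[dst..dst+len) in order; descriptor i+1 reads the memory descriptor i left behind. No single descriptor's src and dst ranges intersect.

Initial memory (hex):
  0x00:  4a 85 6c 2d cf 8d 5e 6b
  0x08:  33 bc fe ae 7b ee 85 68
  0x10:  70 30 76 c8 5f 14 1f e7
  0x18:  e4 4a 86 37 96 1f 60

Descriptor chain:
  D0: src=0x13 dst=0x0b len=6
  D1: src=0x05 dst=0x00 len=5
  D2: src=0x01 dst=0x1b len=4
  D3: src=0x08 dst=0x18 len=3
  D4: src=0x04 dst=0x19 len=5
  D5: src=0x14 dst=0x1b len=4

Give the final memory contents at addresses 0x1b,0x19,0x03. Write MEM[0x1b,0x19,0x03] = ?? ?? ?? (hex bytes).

[0] 0x13->0x0b len=6 : c8 5f 14 1f e7 e4
[1] 0x05->0x00 len=5 : 8d 5e 6b 33 bc
[2] 0x01->0x1b len=4 : 5e 6b 33 bc
[3] 0x08->0x18 len=3 : 33 bc fe
[4] 0x04->0x19 len=5 : bc 8d 5e 6b 33
[5] 0x14->0x1b len=4 : 5f 14 1f e7
query mem[0x1b]=0x5f, mem[0x19]=0xbc, mem[0x03]=0x33

MEM[0x1b,0x19,0x03] = 5f bc 33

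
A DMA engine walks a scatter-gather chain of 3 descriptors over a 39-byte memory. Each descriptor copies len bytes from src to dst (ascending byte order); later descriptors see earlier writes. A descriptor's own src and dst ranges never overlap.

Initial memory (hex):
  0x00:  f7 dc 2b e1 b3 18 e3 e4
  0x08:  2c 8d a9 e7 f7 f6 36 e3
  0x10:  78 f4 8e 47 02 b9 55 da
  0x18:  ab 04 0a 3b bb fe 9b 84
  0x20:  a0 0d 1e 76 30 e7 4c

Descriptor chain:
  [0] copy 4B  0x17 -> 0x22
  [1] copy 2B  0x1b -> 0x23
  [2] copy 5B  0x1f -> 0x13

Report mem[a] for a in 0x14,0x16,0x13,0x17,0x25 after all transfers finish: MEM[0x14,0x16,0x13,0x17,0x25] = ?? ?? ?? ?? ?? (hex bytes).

  after D0: wrote 4B at 0x22 = daab040a
  after D1: wrote 2B at 0x23 = 3bbb
  after D2: wrote 5B at 0x13 = 84a00dda3b
query mem[0x14]=0xa0, mem[0x16]=0xda, mem[0x13]=0x84, mem[0x17]=0x3b, mem[0x25]=0x0a

MEM[0x14,0x16,0x13,0x17,0x25] = a0 da 84 3b 0a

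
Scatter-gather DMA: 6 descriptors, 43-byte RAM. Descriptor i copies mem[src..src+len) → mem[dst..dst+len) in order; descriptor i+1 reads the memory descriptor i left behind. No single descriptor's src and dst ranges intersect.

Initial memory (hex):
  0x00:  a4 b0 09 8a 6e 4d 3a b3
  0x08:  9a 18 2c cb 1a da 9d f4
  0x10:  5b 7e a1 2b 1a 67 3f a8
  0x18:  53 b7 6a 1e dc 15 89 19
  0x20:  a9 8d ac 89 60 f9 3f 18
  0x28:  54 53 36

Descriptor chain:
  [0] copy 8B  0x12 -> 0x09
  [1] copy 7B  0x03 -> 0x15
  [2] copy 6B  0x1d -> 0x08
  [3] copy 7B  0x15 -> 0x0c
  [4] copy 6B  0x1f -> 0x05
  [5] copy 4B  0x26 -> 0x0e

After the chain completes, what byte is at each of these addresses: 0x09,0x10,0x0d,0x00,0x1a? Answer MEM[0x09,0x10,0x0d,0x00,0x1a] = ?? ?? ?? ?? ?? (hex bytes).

MEM[0x09,0x10,0x0d,0x00,0x1a] = 89 54 6e a4 9a

D0: mem[0x09..0x10] <- [a1 2b 1a 67 3f a8 53 b7]
D1: mem[0x15..0x1b] <- [8a 6e 4d 3a b3 9a a1]
D2: mem[0x08..0x0d] <- [15 89 19 a9 8d ac]
D3: mem[0x0c..0x12] <- [8a 6e 4d 3a b3 9a a1]
D4: mem[0x05..0x0a] <- [19 a9 8d ac 89 60]
D5: mem[0x0e..0x11] <- [3f 18 54 53]
query mem[0x09]=0x89, mem[0x10]=0x54, mem[0x0d]=0x6e, mem[0x00]=0xa4, mem[0x1a]=0x9a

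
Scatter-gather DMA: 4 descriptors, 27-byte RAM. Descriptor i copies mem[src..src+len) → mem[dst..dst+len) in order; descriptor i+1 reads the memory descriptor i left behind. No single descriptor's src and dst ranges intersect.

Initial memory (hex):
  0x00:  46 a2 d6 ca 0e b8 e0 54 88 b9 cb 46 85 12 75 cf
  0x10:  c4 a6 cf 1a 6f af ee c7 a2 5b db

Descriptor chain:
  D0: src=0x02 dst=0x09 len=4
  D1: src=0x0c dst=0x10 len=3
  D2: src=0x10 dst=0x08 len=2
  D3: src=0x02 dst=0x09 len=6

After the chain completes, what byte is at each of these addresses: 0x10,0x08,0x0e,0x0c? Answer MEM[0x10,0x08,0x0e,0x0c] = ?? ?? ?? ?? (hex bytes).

MEM[0x10,0x08,0x0e,0x0c] = b8 b8 54 b8

  after D0: wrote 4B at 0x09 = d6ca0eb8
  after D1: wrote 3B at 0x10 = b81275
  after D2: wrote 2B at 0x08 = b812
  after D3: wrote 6B at 0x09 = d6ca0eb8e054
query mem[0x10]=0xb8, mem[0x08]=0xb8, mem[0x0e]=0x54, mem[0x0c]=0xb8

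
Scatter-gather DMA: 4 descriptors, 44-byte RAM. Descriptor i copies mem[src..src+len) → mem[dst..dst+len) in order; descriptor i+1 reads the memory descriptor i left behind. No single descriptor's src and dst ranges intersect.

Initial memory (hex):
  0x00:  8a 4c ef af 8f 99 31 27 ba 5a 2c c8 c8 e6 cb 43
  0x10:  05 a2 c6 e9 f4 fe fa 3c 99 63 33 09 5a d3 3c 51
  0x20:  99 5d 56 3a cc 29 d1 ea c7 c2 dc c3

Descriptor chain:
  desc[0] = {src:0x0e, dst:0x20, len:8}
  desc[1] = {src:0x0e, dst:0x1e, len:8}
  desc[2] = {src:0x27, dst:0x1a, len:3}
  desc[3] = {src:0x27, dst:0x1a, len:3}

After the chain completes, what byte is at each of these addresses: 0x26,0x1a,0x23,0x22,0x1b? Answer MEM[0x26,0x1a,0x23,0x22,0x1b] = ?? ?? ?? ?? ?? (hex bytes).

D0: mem[0x20..0x27] <- [cb 43 05 a2 c6 e9 f4 fe]
D1: mem[0x1e..0x25] <- [cb 43 05 a2 c6 e9 f4 fe]
D2: mem[0x1a..0x1c] <- [fe c7 c2]
D3: mem[0x1a..0x1c] <- [fe c7 c2]
query mem[0x26]=0xf4, mem[0x1a]=0xfe, mem[0x23]=0xe9, mem[0x22]=0xc6, mem[0x1b]=0xc7

MEM[0x26,0x1a,0x23,0x22,0x1b] = f4 fe e9 c6 c7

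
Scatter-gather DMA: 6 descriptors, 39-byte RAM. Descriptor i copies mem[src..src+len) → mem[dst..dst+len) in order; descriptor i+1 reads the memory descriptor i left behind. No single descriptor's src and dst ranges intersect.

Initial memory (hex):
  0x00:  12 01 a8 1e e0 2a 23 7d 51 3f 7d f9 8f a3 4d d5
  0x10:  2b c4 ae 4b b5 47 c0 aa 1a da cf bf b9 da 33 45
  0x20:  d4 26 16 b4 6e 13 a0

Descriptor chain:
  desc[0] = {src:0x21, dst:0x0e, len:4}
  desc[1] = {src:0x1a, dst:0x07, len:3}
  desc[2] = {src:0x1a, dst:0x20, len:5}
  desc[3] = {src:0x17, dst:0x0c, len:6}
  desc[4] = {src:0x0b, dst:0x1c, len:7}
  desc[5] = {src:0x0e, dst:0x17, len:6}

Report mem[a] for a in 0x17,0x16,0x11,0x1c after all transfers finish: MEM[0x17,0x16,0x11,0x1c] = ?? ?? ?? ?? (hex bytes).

#0 dst[0x0e+4] := {0x26,0x16,0xb4,0x6e}
#1 dst[0x07+3] := {0xcf,0xbf,0xb9}
#2 dst[0x20+5] := {0xcf,0xbf,0xb9,0xda,0x33}
#3 dst[0x0c+6] := {0xaa,0x1a,0xda,0xcf,0xbf,0xb9}
#4 dst[0x1c+7] := {0xf9,0xaa,0x1a,0xda,0xcf,0xbf,0xb9}
#5 dst[0x17+6] := {0xda,0xcf,0xbf,0xb9,0xae,0x4b}
query mem[0x17]=0xda, mem[0x16]=0xc0, mem[0x11]=0xb9, mem[0x1c]=0x4b

MEM[0x17,0x16,0x11,0x1c] = da c0 b9 4b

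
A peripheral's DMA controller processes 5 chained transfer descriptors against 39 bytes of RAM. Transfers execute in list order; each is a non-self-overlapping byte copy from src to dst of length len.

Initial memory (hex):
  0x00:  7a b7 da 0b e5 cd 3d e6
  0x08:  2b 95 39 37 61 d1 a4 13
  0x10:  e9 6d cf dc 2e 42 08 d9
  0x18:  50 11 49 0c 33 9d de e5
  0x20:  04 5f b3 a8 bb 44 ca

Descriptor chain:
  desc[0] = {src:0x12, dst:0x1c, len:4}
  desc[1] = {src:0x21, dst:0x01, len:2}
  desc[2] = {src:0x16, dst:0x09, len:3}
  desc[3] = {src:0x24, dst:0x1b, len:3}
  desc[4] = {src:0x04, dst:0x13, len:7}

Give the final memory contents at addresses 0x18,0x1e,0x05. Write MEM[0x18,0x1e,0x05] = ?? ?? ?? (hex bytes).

  after D0: wrote 4B at 0x1c = cfdc2e42
  after D1: wrote 2B at 0x01 = 5fb3
  after D2: wrote 3B at 0x09 = 08d950
  after D3: wrote 3B at 0x1b = bb44ca
  after D4: wrote 7B at 0x13 = e5cd3de62b08d9
query mem[0x18]=0x08, mem[0x1e]=0x2e, mem[0x05]=0xcd

MEM[0x18,0x1e,0x05] = 08 2e cd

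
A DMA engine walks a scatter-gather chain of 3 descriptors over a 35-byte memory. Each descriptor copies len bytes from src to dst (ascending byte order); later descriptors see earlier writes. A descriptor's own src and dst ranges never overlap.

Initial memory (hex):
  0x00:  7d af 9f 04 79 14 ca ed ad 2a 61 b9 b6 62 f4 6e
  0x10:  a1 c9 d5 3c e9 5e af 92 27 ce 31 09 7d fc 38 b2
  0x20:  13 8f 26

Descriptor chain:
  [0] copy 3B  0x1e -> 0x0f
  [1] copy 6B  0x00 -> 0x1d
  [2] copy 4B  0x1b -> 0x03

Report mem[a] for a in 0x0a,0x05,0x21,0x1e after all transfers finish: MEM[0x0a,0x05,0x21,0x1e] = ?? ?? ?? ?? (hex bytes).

MEM[0x0a,0x05,0x21,0x1e] = 61 7d 79 af

D0: mem[0x0f..0x11] <- [38 b2 13]
D1: mem[0x1d..0x22] <- [7d af 9f 04 79 14]
D2: mem[0x03..0x06] <- [09 7d 7d af]
query mem[0x0a]=0x61, mem[0x05]=0x7d, mem[0x21]=0x79, mem[0x1e]=0xaf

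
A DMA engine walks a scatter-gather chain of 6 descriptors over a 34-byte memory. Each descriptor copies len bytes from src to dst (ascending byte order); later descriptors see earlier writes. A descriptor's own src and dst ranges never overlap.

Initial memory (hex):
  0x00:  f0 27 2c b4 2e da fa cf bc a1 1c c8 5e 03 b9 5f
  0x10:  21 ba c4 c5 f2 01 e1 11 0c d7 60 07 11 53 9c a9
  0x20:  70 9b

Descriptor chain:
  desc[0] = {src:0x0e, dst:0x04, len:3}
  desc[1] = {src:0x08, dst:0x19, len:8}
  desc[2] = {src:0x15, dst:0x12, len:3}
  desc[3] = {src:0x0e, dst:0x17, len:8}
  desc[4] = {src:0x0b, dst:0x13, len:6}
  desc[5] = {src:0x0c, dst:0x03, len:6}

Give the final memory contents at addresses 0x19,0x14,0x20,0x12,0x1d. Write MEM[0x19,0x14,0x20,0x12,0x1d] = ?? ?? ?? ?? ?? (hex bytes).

MEM[0x19,0x14,0x20,0x12,0x1d] = 21 5e 5f 01 11

  after D0: wrote 3B at 0x04 = b95f21
  after D1: wrote 8B at 0x19 = bca11cc85e03b95f
  after D2: wrote 3B at 0x12 = 01e111
  after D3: wrote 8B at 0x17 = b95f21ba01e11101
  after D4: wrote 6B at 0x13 = c85e03b95f21
  after D5: wrote 6B at 0x03 = 5e03b95f21ba
query mem[0x19]=0x21, mem[0x14]=0x5e, mem[0x20]=0x5f, mem[0x12]=0x01, mem[0x1d]=0x11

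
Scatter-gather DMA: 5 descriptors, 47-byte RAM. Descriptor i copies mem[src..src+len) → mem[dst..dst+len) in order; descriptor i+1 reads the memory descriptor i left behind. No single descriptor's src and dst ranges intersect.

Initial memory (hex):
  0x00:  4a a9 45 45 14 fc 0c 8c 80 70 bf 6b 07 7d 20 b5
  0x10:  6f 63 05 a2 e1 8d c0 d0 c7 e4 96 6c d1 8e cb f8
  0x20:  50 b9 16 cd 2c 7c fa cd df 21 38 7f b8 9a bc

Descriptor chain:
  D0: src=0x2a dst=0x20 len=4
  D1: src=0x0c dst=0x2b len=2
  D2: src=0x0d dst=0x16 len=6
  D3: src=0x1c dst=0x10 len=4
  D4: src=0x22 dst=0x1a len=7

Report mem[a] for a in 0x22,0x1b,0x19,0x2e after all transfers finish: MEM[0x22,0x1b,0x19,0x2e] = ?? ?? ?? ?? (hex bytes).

MEM[0x22,0x1b,0x19,0x2e] = b8 9a 6f bc

  after D0: wrote 4B at 0x20 = 387fb89a
  after D1: wrote 2B at 0x2b = 077d
  after D2: wrote 6B at 0x16 = 7d20b56f6305
  after D3: wrote 4B at 0x10 = d18ecbf8
  after D4: wrote 7B at 0x1a = b89a2c7cfacddf
query mem[0x22]=0xb8, mem[0x1b]=0x9a, mem[0x19]=0x6f, mem[0x2e]=0xbc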